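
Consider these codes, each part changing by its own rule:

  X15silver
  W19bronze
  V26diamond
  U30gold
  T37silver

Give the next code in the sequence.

For the letter, letters move back 1 place in the alphabet: X, W, V, U, T → S.
Second component: 15, 19, 26, 30, 37 → 41 (alternating steps +4, +7, +4, +7, …).
Rank: repeats silver → bronze → diamond → gold; silver, bronze, diamond, gold, silver → bronze.
So the next code is S41bronze.

S41bronze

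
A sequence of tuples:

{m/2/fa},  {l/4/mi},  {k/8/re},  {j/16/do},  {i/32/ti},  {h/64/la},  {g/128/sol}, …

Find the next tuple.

{f/256/fa}

Letter: m, l, k, j, i, h, g → f (letters move back 1 place in the alphabet).
For the second coordinate, ×2 each step: 2, 4, 8, 16, 32, 64, 128 → 256.
Note — runs backward through the solfège scale do→ti: fa, mi, re, do, ti, la, sol → fa.
Putting it together: {f/256/fa}.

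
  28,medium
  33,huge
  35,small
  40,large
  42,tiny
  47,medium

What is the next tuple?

49,huge

First value: alternating steps +5, +2, +5, +2, …, so 28, 33, 35, 40, 42, 47 → 49.
For the size, repeats medium → huge → small → large → tiny: medium, huge, small, large, tiny, medium → huge.
So the next tuple is 49,huge.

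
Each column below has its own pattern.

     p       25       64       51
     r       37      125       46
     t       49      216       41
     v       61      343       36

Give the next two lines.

Letter: letters move forward 2 places in the alphabet; p, r, t, v → x → z.
Second component — +12 each step: 25, 37, 49, 61 → 73 → 85.
Third component — perfect cubes: 4³, 5³, 6³, …: 64, 125, 216, 343 → 512 → 729.
Fourth component: −5 each step; 51, 46, 41, 36 → 31 → 26.
Putting the parts together: x  73  512  31 and then z  85  729  26.

x  73  512  31; z  85  729  26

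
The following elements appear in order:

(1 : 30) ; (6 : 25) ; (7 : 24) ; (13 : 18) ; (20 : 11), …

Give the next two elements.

(33 : -2), (53 : -22)

First coordinate: each term is the sum of the two before it, so 1, 6, 7, 13, 20 → 33 → 53.
Second coordinate goes 30, 25, 24, 18, 11 → -2 → -22 (together with the first coordinate always sums to 31).
Putting the parts together: (33 : -2) and then (53 : -22).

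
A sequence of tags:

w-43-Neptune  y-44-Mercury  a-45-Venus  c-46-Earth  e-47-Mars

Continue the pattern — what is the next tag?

Letter: letters move forward 2 places in the alphabet, wrapping Z→A; w, y, a, c, e → g.
Second component — +1 each step: 43, 44, 45, 46, 47 → 48.
Planet — runs through the planets Mercury→Neptune: Neptune, Mercury, Venus, Earth, Mars → Jupiter.
Putting it together: g-48-Jupiter.

g-48-Jupiter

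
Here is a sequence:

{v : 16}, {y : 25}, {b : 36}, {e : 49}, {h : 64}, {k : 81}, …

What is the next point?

{n : 100}

Letter: v, y, b, e, h, k → n (letters move forward 3 places in the alphabet, wrapping Z→A).
For the second coordinate, perfect squares: 4², 5², 6², …: 16, 25, 36, 49, 64, 81 → 100.
Combining the parts gives {n : 100}.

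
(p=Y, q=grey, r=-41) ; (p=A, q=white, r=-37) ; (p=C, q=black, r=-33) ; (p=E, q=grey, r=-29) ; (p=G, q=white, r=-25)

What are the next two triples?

P: letters move forward 2 places in the alphabet, wrapping Z→A; Y, A, C, E, G → I → K.
Q — repeats grey → white → black: grey, white, black, grey, white → black → grey.
For the r, +4 each step: -41, -37, -33, -29, -25 → -21 → -17.
Putting the parts together: (p=I, q=black, r=-21) and then (p=K, q=grey, r=-17).

(p=I, q=black, r=-21), (p=K, q=grey, r=-17)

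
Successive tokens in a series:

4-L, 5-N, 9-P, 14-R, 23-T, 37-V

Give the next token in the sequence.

60-X

First component: each term is the sum of the two before it; 4, 5, 9, 14, 23, 37 → 60.
Letter: letters move forward 2 places in the alphabet, so L, N, P, R, T, V → X.
Combining the parts gives 60-X.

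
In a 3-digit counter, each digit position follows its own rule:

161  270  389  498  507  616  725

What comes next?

834

For the first digit, +1 each step, mod 10: 1, 2, 3, 4, 5, 6, 7 → 8.
Second digit goes 6, 7, 8, 9, 0, 1, 2 → 3 (+1 each step, mod 10).
Third digit — −1 each step, mod 10: 1, 0, 9, 8, 7, 6, 5 → 4.
Combining the parts gives 834.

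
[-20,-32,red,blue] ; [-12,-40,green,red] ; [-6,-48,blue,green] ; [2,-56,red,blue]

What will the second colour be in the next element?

red

For the second colour, repeats blue → red → green: blue, red, green, blue → red.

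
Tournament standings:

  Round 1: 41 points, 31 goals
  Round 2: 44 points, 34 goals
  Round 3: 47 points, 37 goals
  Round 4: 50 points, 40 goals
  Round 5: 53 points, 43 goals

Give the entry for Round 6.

56 points, 46 goals

Points: 41, 44, 47, 50, 53 → 56 (+3 each step).
For the goals, always 10 less than the points: 31, 34, 37, 40, 43 → 46.
Putting it together: 56 points, 46 goals.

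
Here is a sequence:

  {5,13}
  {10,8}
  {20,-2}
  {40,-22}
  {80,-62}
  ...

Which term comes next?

{160,-142}

First coordinate: 5, 10, 20, 40, 80 → 160 (×2 each step).
Second coordinate goes 13, 8, -2, -22, -62 → -142 (together with the first coordinate always sums to 18).
So the next term is {160,-142}.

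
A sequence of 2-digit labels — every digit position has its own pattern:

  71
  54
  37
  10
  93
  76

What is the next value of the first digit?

5

First digit — −2 each step, mod 10: 7, 5, 3, 1, 9, 7 → 5.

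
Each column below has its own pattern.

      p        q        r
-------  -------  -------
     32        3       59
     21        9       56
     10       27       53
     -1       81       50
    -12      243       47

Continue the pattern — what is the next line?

-23  729  44

Column p: −11 each step, so 32, 21, 10, -1, -12 → -23.
Column q goes 3, 9, 27, 81, 243 → 729 (×3 each step).
Column r: −3 each step, so 59, 56, 53, 50, 47 → 44.
Combining the parts gives -23  729  44.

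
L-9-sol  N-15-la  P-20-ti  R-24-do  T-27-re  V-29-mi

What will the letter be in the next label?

X

Letter: L, N, P, R, T, V → X (letters move forward 2 places in the alphabet).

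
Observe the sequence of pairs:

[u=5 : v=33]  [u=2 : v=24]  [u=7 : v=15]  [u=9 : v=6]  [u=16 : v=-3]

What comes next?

[u=25 : v=-12]

For the u, each term is the sum of the two before it: 5, 2, 7, 9, 16 → 25.
For the v, −9 each step: 33, 24, 15, 6, -3 → -12.
Putting it together: [u=25 : v=-12].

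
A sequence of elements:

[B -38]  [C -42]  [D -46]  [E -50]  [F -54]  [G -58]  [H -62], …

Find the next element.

Letter goes B, C, D, E, F, G, H → I (letters move forward 1 place in the alphabet).
Second component: -38, -42, -46, -50, -54, -58, -62 → -66 (−4 each step).
Combining the parts gives [I -66].

[I -66]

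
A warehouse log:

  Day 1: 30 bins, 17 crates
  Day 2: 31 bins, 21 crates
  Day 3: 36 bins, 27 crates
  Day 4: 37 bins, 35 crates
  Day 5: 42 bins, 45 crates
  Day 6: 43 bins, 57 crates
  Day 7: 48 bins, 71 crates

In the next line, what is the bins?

Bins: 30, 31, 36, 37, 42, 43, 48 → 49 (alternating steps +1, +5, +1, +5, …).

49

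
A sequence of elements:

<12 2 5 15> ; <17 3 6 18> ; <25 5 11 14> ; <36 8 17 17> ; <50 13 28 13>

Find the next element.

<67 21 45 16>

First component — differences are 5, 8, 11, … (increasing by 3 each time): 12, 17, 25, 36, 50 → 67.
For the second component, each term is the sum of the two before it: 2, 3, 5, 8, 13 → 21.
Third component: 5, 6, 11, 17, 28 → 45 (each term is the sum of the two before it).
Fourth component goes 15, 18, 14, 17, 13 → 16 (alternating steps +3, −4, +3, −4, …).
Combining the parts gives <67 21 45 16>.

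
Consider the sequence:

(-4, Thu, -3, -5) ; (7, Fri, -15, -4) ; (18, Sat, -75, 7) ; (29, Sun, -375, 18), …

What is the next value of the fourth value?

First value goes -4, 7, 18, 29 → 40 (+11 each step).
Day: runs through the weekdays Mon→Sun, so Thu, Fri, Sat, Sun → Mon.
Third value: ×5 each step, so -3, -15, -75, -375 → -1875.
Fourth value — always the previous value of the first value: -5, -4, 7, 18 → 29.

29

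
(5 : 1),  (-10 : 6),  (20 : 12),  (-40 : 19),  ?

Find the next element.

(80 : 27)

First entry — ×(-2) each step: 5, -10, 20, -40 → 80.
Second entry — differences are 5, 6, 7, … (increasing by 1 each time): 1, 6, 12, 19 → 27.
So the next element is (80 : 27).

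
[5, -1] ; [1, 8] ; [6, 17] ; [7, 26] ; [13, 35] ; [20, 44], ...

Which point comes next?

[33, 53]

First component goes 5, 1, 6, 7, 13, 20 → 33 (each term is the sum of the two before it).
Second component goes -1, 8, 17, 26, 35, 44 → 53 (+9 each step).
So the next point is [33, 53].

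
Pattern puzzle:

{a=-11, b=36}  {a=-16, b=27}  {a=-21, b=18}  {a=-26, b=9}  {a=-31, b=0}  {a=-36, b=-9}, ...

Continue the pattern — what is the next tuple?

A goes -11, -16, -21, -26, -31, -36 → -41 (−5 each step).
B: 36, 27, 18, 9, 0, -9 → -18 (−9 each step).
So the next tuple is {a=-41, b=-18}.

{a=-41, b=-18}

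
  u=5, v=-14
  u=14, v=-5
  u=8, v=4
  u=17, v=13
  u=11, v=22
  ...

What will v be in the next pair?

31

For the v, +9 each step: -14, -5, 4, 13, 22 → 31.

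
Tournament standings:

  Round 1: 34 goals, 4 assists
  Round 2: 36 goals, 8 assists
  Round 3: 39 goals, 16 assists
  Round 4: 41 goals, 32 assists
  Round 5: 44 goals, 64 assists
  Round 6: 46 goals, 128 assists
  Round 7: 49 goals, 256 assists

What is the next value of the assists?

512

Goals — alternating steps +2, +3, +2, +3, …: 34, 36, 39, 41, 44, 46, 49 → 51.
Assists: ×2 each step; 4, 8, 16, 32, 64, 128, 256 → 512.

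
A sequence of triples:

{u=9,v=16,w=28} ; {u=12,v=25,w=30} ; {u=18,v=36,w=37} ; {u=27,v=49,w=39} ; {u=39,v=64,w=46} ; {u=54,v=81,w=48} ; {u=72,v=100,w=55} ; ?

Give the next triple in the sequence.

{u=93,v=121,w=57}

For the u, differences are 3, 6, 9, … (increasing by 3 each time): 9, 12, 18, 27, 39, 54, 72 → 93.
V: 16, 25, 36, 49, 64, 81, 100 → 121 (perfect squares: 4², 5², 6², …).
W goes 28, 30, 37, 39, 46, 48, 55 → 57 (alternating steps +2, +7, +2, +7, …).
Putting it together: {u=93,v=121,w=57}.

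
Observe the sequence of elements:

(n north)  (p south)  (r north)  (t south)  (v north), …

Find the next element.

(x south)

For the letter, letters move forward 2 places in the alphabet: n, p, r, t, v → x.
Direction: north, south, north, south, north → south (alternates north ↔ south).
Putting it together: (x south).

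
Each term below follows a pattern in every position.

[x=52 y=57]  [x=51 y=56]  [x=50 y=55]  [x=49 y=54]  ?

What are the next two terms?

[x=48 y=53], [x=47 y=52]

X: −1 each step, so 52, 51, 50, 49 → 48 → 47.
For the y, always 5 more than the x: 57, 56, 55, 54 → 53 → 52.
So the next two terms are [x=48 y=53] and [x=47 y=52].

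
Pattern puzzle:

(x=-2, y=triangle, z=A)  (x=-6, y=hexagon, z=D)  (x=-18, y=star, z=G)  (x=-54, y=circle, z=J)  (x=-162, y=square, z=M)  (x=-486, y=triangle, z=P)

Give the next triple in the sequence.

(x=-1458, y=hexagon, z=S)

X: ×3 each step, so -2, -6, -18, -54, -162, -486 → -1458.
Y — repeats triangle → hexagon → star → circle → square: triangle, hexagon, star, circle, square, triangle → hexagon.
Z — letters move forward 3 places in the alphabet: A, D, G, J, M, P → S.
So the next triple is (x=-1458, y=hexagon, z=S).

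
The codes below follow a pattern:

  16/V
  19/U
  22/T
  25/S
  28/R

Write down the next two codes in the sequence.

First component: 16, 19, 22, 25, 28 → 31 → 34 (+3 each step).
Letter — letters move back 1 place in the alphabet: V, U, T, S, R → Q → P.
So the next two codes are 31/Q and 34/P.

31/Q then 34/P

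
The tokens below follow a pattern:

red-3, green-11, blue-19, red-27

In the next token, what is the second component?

For the second component, +8 each step: 3, 11, 19, 27 → 35.

35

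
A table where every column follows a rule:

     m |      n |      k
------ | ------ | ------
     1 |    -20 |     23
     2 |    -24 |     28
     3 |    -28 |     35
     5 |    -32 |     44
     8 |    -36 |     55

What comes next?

Column m: each term is the sum of the two before it, so 1, 2, 3, 5, 8 → 13.
Column n: -20, -24, -28, -32, -36 → -40 (−4 each step).
Column k goes 23, 28, 35, 44, 55 → 68 (differences are 5, 7, 9, … (increasing by 2 each time)).
Combining the parts gives 13  -40  68.

13  -40  68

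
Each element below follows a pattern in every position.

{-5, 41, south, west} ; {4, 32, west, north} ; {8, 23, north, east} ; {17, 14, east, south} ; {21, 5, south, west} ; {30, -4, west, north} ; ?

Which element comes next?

{34, -13, north, east}

First coordinate: alternating steps +9, +4, +9, +4, …, so -5, 4, 8, 17, 21, 30 → 34.
Second coordinate: 41, 32, 23, 14, 5, -4 → -13 (−9 each step).
First direction: repeats south → west → north → east, so south, west, north, east, south, west → north.
Second direction: repeats west → north → east → south, so west, north, east, south, west, north → east.
Combining the parts gives {34, -13, north, east}.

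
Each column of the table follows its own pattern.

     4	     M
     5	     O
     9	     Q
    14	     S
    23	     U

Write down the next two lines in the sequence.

First component: each term is the sum of the two before it, so 4, 5, 9, 14, 23 → 37 → 60.
Letter — letters move forward 2 places in the alphabet: M, O, Q, S, U → W → Y.
Putting the parts together: 37  W and then 60  Y.

37  W; 60  Y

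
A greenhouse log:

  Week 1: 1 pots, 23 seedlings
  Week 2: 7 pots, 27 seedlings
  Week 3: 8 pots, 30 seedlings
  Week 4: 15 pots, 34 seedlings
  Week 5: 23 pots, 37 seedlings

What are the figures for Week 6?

For the pots, each term is the sum of the two before it: 1, 7, 8, 15, 23 → 38.
Seedlings: 23, 27, 30, 34, 37 → 41 (alternating steps +4, +3, +4, +3, …).
So the next record is 38 pots, 41 seedlings.

38 pots, 41 seedlings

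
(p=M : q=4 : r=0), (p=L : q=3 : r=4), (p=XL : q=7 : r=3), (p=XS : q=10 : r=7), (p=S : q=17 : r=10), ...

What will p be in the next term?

P — runs through clothing sizes XS→XL: M, L, XL, XS, S → M.

M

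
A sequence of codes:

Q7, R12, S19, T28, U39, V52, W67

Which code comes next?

X84

Letter: letters move forward 1 place in the alphabet; Q, R, S, T, U, V, W → X.
Second component: differences are 5, 7, 9, … (increasing by 2 each time); 7, 12, 19, 28, 39, 52, 67 → 84.
Combining the parts gives X84.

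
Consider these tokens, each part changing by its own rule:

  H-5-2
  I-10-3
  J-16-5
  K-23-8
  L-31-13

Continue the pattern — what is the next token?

M-40-21

Letter goes H, I, J, K, L → M (letters move forward 1 place in the alphabet).
Second component: differences are 5, 6, 7, … (increasing by 1 each time), so 5, 10, 16, 23, 31 → 40.
Third component — each term is the sum of the two before it: 2, 3, 5, 8, 13 → 21.
Combining the parts gives M-40-21.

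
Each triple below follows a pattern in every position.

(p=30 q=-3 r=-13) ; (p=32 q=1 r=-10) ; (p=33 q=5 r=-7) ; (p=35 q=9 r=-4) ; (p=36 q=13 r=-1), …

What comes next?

For the p, alternating steps +2, +1, +2, +1, …: 30, 32, 33, 35, 36 → 38.
Q — +4 each step: -3, 1, 5, 9, 13 → 17.
R: -13, -10, -7, -4, -1 → 2 (+3 each step).
Combining the parts gives (p=38 q=17 r=2).

(p=38 q=17 r=2)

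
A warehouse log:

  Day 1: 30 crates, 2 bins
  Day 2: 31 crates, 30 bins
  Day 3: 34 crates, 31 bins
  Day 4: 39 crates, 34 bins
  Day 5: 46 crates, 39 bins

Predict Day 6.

55 crates, 46 bins

Crates: 30, 31, 34, 39, 46 → 55 (differences are 1, 3, 5, … (increasing by 2 each time)).
Bins: always the previous value of the crates, so 2, 30, 31, 34, 39 → 46.
Combining the parts gives 55 crates, 46 bins.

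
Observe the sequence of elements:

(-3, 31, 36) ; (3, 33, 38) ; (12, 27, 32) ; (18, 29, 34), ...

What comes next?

First value goes -3, 3, 12, 18 → 27 (alternating steps +6, +9, +6, +9, …).
Second value — alternating steps +2, −6, +2, −6, …: 31, 33, 27, 29 → 23.
Third value: always 5 more than the second value, so 36, 38, 32, 34 → 28.
So the next element is (27, 23, 28).

(27, 23, 28)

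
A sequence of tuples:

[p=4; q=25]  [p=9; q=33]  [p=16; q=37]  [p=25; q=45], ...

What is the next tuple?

[p=36; q=49]

P: 4, 9, 16, 25 → 36 (perfect squares: 2², 3², 4², …).
For the q, alternating steps +8, +4, +8, +4, …: 25, 33, 37, 45 → 49.
So the next tuple is [p=36; q=49].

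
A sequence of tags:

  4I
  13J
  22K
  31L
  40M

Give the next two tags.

First component: 4, 13, 22, 31, 40 → 49 → 58 (+9 each step).
Letter: letters move forward 1 place in the alphabet, so I, J, K, L, M → N → O.
Putting the parts together: 49N and then 58O.

49N then 58O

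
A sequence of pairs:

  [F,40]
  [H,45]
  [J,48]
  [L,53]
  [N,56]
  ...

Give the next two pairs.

[P,61], [R,64]

Letter: letters move forward 2 places in the alphabet; F, H, J, L, N → P → R.
Second entry — alternating steps +5, +3, +5, +3, …: 40, 45, 48, 53, 56 → 61 → 64.
So the next two pairs are [P,61] and [R,64].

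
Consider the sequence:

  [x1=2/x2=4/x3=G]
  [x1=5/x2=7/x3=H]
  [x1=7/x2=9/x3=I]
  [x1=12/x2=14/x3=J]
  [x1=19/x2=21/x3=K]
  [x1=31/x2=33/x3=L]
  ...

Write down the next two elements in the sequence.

X1: 2, 5, 7, 12, 19, 31 → 50 → 81 (each term is the sum of the two before it).
X2 goes 4, 7, 9, 14, 21, 33 → 52 → 83 (always 2 more than the x1).
X3: letters move forward 1 place in the alphabet, so G, H, I, J, K, L → M → N.
Putting the parts together: [x1=50/x2=52/x3=M] and then [x1=81/x2=83/x3=N].

[x1=50/x2=52/x3=M], [x1=81/x2=83/x3=N]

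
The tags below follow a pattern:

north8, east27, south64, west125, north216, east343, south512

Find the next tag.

Direction — repeats north → east → south → west: north, east, south, west, north, east, south → west.
Second component: perfect cubes: 2³, 3³, 4³, …; 8, 27, 64, 125, 216, 343, 512 → 729.
Combining the parts gives west729.

west729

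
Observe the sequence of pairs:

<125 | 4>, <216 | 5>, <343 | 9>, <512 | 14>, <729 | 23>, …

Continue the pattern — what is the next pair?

<1000 | 37>

First component: perfect cubes: 5³, 6³, 7³, …, so 125, 216, 343, 512, 729 → 1000.
Second component: each term is the sum of the two before it; 4, 5, 9, 14, 23 → 37.
Combining the parts gives <1000 | 37>.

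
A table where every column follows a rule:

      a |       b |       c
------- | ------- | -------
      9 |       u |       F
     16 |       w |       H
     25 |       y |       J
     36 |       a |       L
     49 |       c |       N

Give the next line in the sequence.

64  e  P

Column a: perfect squares: 3², 4², 5², …, so 9, 16, 25, 36, 49 → 64.
Column b goes u, w, y, a, c → e (letters move forward 2 places in the alphabet, wrapping Z→A).
Column c: F, H, J, L, N → P (letters move forward 2 places in the alphabet).
Putting it together: 64  e  P.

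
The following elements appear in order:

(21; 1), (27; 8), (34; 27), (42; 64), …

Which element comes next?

First value: differences are 6, 7, 8, … (increasing by 1 each time), so 21, 27, 34, 42 → 51.
Second value: perfect cubes: 1³, 2³, 3³, …, so 1, 8, 27, 64 → 125.
Putting it together: (51; 125).

(51; 125)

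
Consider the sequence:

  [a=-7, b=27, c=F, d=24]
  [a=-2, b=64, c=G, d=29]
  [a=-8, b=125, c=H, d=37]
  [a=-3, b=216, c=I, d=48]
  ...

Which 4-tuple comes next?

A: alternating steps +5, −6, +5, −6, …; -7, -2, -8, -3 → -9.
B — perfect cubes: 3³, 4³, 5³, …: 27, 64, 125, 216 → 343.
For the c, letters move forward 1 place in the alphabet: F, G, H, I → J.
D: differences are 5, 8, 11, … (increasing by 3 each time); 24, 29, 37, 48 → 62.
So the next 4-tuple is [a=-9, b=343, c=J, d=62].

[a=-9, b=343, c=J, d=62]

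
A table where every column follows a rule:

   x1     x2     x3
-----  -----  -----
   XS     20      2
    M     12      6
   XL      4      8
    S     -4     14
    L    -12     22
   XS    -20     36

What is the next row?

M  -28  58

Column x1: XS, M, XL, S, L, XS → M (repeats XS → M → XL → S → L).
Column x2: −8 each step, so 20, 12, 4, -4, -12, -20 → -28.
Column x3 — each term is the sum of the two before it: 2, 6, 8, 14, 22, 36 → 58.
Putting it together: M  -28  58.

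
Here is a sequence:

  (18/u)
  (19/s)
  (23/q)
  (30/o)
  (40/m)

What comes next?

(53/k)

For the first coordinate, differences are 1, 4, 7, … (increasing by 3 each time): 18, 19, 23, 30, 40 → 53.
Letter goes u, s, q, o, m → k (letters move back 2 places in the alphabet).
Putting it together: (53/k).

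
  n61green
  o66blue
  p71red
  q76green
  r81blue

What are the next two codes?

Letter: n, o, p, q, r → s → t (letters move forward 1 place in the alphabet).
For the second component, +5 each step: 61, 66, 71, 76, 81 → 86 → 91.
Colour: repeats green → blue → red, so green, blue, red, green, blue → red → green.
So the next two codes are s86red and t91green.

s86red, t91green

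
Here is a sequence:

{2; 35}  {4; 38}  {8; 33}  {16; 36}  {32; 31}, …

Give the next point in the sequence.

First slot goes 2, 4, 8, 16, 32 → 64 (×2 each step).
Second slot: alternating steps +3, −5, +3, −5, …; 35, 38, 33, 36, 31 → 34.
So the next point is {64; 34}.

{64; 34}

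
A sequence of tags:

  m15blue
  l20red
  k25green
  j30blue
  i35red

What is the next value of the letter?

h

For the letter, letters move back 1 place in the alphabet: m, l, k, j, i → h.
Second component: 15, 20, 25, 30, 35 → 40 (+5 each step).
Colour: repeats blue → red → green, so blue, red, green, blue, red → green.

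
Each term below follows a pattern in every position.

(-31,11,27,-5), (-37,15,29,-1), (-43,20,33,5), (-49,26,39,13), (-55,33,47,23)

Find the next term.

First entry: -31, -37, -43, -49, -55 → -61 (−6 each step).
Second entry: differences are 4, 5, 6, … (increasing by 1 each time); 11, 15, 20, 26, 33 → 41.
Third entry goes 27, 29, 33, 39, 47 → 57 (differences are 2, 4, 6, … (increasing by 2 each time)).
Fourth entry: -5, -1, 5, 13, 23 → 35 (differences are 4, 6, 8, … (increasing by 2 each time)).
Putting it together: (-61,41,57,35).

(-61,41,57,35)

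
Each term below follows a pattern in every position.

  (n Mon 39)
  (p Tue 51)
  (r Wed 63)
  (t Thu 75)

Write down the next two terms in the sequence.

(v Fri 87), (x Sat 99)

Letter goes n, p, r, t → v → x (letters move forward 2 places in the alphabet).
Day: runs through the weekdays Mon→Sun; Mon, Tue, Wed, Thu → Fri → Sat.
Third component: 39, 51, 63, 75 → 87 → 99 (+12 each step).
So the next two terms are (v Fri 87) and (x Sat 99).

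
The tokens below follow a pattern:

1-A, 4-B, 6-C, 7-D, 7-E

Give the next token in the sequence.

6-F

First component — differences are 3, 2, 1, … (decreasing by 1 each time): 1, 4, 6, 7, 7 → 6.
Letter: A, B, C, D, E → F (letters move forward 1 place in the alphabet).
Combining the parts gives 6-F.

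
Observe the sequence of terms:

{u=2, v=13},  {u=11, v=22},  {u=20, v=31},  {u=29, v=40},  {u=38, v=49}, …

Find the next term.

U — +9 each step: 2, 11, 20, 29, 38 → 47.
V goes 13, 22, 31, 40, 49 → 58 (always 11 more than the u).
Combining the parts gives {u=47, v=58}.

{u=47, v=58}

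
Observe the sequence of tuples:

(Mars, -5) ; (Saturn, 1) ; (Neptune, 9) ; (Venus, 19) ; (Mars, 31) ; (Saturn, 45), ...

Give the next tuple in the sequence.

Planet — repeats Mars → Saturn → Neptune → Venus: Mars, Saturn, Neptune, Venus, Mars, Saturn → Neptune.
Second value: differences are 6, 8, 10, … (increasing by 2 each time); -5, 1, 9, 19, 31, 45 → 61.
Combining the parts gives (Neptune, 61).

(Neptune, 61)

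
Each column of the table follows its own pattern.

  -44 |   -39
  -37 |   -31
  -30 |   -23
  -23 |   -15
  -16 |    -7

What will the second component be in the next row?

First component goes -44, -37, -30, -23, -16 → -9 (+7 each step).
Second component: +8 each step; -39, -31, -23, -15, -7 → 1.

1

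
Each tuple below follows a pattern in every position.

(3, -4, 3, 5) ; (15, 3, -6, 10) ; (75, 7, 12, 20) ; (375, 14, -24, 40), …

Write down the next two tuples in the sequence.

(1875, 18, 48, 80), (9375, 25, -96, 160)

First entry goes 3, 15, 75, 375 → 1875 → 9375 (×5 each step).
Second entry goes -4, 3, 7, 14 → 18 → 25 (alternating steps +7, +4, +7, +4, …).
Third entry: 3, -6, 12, -24 → 48 → -96 (×(-2) each step).
Fourth entry — ×2 each step: 5, 10, 20, 40 → 80 → 160.
So the next two tuples are (1875, 18, 48, 80) and (9375, 25, -96, 160).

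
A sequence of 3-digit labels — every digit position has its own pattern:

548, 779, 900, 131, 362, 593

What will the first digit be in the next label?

For the first digit, +2 each step, mod 10: 5, 7, 9, 1, 3, 5 → 7.

7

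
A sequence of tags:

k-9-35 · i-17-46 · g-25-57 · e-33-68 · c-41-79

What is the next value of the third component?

Third component: +11 each step; 35, 46, 57, 68, 79 → 90.

90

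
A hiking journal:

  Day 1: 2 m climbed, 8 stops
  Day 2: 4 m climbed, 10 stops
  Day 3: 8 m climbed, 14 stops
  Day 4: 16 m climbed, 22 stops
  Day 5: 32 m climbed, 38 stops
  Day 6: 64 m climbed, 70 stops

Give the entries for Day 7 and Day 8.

M climbed: ×2 each step; 2, 4, 8, 16, 32, 64 → 128 → 256.
Stops goes 8, 10, 14, 22, 38, 70 → 134 → 262 (always 6 more than the m climbed).
Putting the parts together: 128 m climbed, 134 stops and then 256 m climbed, 262 stops.

128 m climbed, 134 stops; 256 m climbed, 262 stops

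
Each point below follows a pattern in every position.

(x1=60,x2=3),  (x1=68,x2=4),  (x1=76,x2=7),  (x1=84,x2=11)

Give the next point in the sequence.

X1 goes 60, 68, 76, 84 → 92 (+8 each step).
X2: 3, 4, 7, 11 → 18 (each term is the sum of the two before it).
So the next point is (x1=92,x2=18).

(x1=92,x2=18)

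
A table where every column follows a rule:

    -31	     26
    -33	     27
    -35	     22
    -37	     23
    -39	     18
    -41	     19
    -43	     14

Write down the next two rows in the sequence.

-45  15; -47  10

First component: −2 each step; -31, -33, -35, -37, -39, -41, -43 → -45 → -47.
Second component goes 26, 27, 22, 23, 18, 19, 14 → 15 → 10 (alternating steps +1, −5, +1, −5, …).
So the next two rows are -45  15 and -47  10.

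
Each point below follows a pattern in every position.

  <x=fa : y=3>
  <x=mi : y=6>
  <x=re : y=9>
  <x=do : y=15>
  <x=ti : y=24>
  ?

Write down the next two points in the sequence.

X: runs backward through the solfège scale do→ti, so fa, mi, re, do, ti → la → sol.
Y goes 3, 6, 9, 15, 24 → 39 → 63 (each term is the sum of the two before it).
Putting the parts together: <x=la : y=39> and then <x=sol : y=63>.

<x=la : y=39>, <x=sol : y=63>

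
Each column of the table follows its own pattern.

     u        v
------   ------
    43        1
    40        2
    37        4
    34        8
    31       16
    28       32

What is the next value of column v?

Column v: 1, 2, 4, 8, 16, 32 → 64 (×2 each step).

64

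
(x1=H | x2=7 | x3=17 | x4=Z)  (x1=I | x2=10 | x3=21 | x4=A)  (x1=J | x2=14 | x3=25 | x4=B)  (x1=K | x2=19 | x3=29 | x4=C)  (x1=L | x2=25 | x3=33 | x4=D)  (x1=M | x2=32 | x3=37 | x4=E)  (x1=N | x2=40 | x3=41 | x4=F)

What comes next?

(x1=O | x2=49 | x3=45 | x4=G)

X1: letters move forward 1 place in the alphabet; H, I, J, K, L, M, N → O.
X2: 7, 10, 14, 19, 25, 32, 40 → 49 (differences are 3, 4, 5, … (increasing by 1 each time)).
X3: +4 each step; 17, 21, 25, 29, 33, 37, 41 → 45.
X4: letters move forward 1 place in the alphabet, wrapping Z→A, so Z, A, B, C, D, E, F → G.
So the next tuple is (x1=O | x2=49 | x3=45 | x4=G).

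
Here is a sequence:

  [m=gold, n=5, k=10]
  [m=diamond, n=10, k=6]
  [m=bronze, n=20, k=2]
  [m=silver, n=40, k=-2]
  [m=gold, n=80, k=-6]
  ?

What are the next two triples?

M: repeats gold → diamond → bronze → silver, so gold, diamond, bronze, silver, gold → diamond → bronze.
N: ×2 each step; 5, 10, 20, 40, 80 → 160 → 320.
K: −4 each step, so 10, 6, 2, -2, -6 → -10 → -14.
Putting the parts together: [m=diamond, n=160, k=-10] and then [m=bronze, n=320, k=-14].

[m=diamond, n=160, k=-10], [m=bronze, n=320, k=-14]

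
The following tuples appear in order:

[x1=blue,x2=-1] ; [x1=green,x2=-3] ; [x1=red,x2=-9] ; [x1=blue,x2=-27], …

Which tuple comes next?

[x1=green,x2=-81]

X1 goes blue, green, red, blue → green (repeats blue → green → red).
X2 goes -1, -3, -9, -27 → -81 (×3 each step).
Combining the parts gives [x1=green,x2=-81].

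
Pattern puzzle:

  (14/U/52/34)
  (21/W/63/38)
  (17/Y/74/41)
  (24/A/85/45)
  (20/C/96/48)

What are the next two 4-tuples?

(27/E/107/52), (23/G/118/55)

First coordinate — alternating steps +7, −4, +7, −4, …: 14, 21, 17, 24, 20 → 27 → 23.
Letter: letters move forward 2 places in the alphabet, wrapping Z→A, so U, W, Y, A, C → E → G.
For the third coordinate, +11 each step: 52, 63, 74, 85, 96 → 107 → 118.
Fourth coordinate: 34, 38, 41, 45, 48 → 52 → 55 (alternating steps +4, +3, +4, +3, …).
So the next two 4-tuples are (27/E/107/52) and (23/G/118/55).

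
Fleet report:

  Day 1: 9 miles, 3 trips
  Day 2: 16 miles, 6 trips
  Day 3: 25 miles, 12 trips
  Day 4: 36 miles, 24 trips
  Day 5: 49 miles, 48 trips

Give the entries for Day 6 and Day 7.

64 miles, 96 trips; 81 miles, 192 trips

Miles: perfect squares: 3², 4², 5², …, so 9, 16, 25, 36, 49 → 64 → 81.
Trips: ×2 each step; 3, 6, 12, 24, 48 → 96 → 192.
So the next two lines are 64 miles, 96 trips and 81 miles, 192 trips.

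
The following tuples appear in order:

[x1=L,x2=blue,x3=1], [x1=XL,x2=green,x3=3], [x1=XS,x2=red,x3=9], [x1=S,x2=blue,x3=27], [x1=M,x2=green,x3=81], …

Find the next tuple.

[x1=L,x2=red,x3=243]

X1: runs through clothing sizes XS→XL; L, XL, XS, S, M → L.
For the x2, repeats blue → green → red: blue, green, red, blue, green → red.
X3: ×3 each step; 1, 3, 9, 27, 81 → 243.
Putting it together: [x1=L,x2=red,x3=243].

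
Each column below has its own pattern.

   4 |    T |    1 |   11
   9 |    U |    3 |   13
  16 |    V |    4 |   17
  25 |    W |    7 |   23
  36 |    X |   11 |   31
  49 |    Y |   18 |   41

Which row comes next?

64  Z  29  53

First component: perfect squares: 2², 3², 4², …; 4, 9, 16, 25, 36, 49 → 64.
Letter: T, U, V, W, X, Y → Z (letters move forward 1 place in the alphabet).
For the third component, each term is the sum of the two before it: 1, 3, 4, 7, 11, 18 → 29.
Fourth component — differences are 2, 4, 6, … (increasing by 2 each time): 11, 13, 17, 23, 31, 41 → 53.
Combining the parts gives 64  Z  29  53.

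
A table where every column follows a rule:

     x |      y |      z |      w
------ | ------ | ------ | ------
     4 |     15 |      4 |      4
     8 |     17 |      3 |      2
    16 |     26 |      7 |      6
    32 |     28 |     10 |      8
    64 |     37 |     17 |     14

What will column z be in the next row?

For the column z, each term is the sum of the two before it: 4, 3, 7, 10, 17 → 27.

27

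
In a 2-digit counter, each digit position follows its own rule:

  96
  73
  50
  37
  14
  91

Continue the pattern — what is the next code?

First digit — −2 each step, mod 10: 9, 7, 5, 3, 1, 9 → 7.
Second digit: −3 each step, mod 10; 6, 3, 0, 7, 4, 1 → 8.
Putting it together: 78.

78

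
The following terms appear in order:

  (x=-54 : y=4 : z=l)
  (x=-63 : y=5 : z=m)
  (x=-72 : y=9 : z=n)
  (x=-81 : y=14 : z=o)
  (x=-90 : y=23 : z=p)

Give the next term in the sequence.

(x=-99 : y=37 : z=q)

For the x, −9 each step: -54, -63, -72, -81, -90 → -99.
Y: each term is the sum of the two before it, so 4, 5, 9, 14, 23 → 37.
Z — letters move forward 1 place in the alphabet: l, m, n, o, p → q.
So the next term is (x=-99 : y=37 : z=q).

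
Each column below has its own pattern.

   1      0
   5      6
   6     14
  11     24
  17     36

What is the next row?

First component: each term is the sum of the two before it; 1, 5, 6, 11, 17 → 28.
Second component: 0, 6, 14, 24, 36 → 50 (differences are 6, 8, 10, … (increasing by 2 each time)).
Putting it together: 28  50.

28  50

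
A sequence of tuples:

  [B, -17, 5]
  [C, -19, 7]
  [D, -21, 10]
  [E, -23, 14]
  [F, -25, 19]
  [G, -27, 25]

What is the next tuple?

[H, -29, 32]

Letter — letters move forward 1 place in the alphabet: B, C, D, E, F, G → H.
Second entry: -17, -19, -21, -23, -25, -27 → -29 (−2 each step).
For the third entry, differences are 2, 3, 4, … (increasing by 1 each time): 5, 7, 10, 14, 19, 25 → 32.
Putting it together: [H, -29, 32].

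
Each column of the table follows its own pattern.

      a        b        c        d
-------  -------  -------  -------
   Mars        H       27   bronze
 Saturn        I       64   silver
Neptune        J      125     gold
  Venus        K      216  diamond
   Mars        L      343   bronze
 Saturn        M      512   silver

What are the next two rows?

Column a: repeats Mars → Saturn → Neptune → Venus; Mars, Saturn, Neptune, Venus, Mars, Saturn → Neptune → Venus.
Column b goes H, I, J, K, L, M → N → O (letters move forward 1 place in the alphabet).
Column c: 27, 64, 125, 216, 343, 512 → 729 → 1000 (perfect cubes: 3³, 4³, 5³, …).
Column d goes bronze, silver, gold, diamond, bronze, silver → gold → diamond (repeats bronze → silver → gold → diamond).
So the next two rows are Neptune  N  729  gold and Venus  O  1000  diamond.

Neptune  N  729  gold; Venus  O  1000  diamond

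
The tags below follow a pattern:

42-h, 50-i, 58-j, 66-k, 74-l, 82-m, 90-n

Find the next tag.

For the first component, +8 each step: 42, 50, 58, 66, 74, 82, 90 → 98.
Letter goes h, i, j, k, l, m, n → o (letters move forward 1 place in the alphabet).
So the next tag is 98-o.

98-o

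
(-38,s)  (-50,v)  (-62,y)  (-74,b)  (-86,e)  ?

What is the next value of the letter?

h

Letter: s, v, y, b, e → h (letters move forward 3 places in the alphabet, wrapping Z→A).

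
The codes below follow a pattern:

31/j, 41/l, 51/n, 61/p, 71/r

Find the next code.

First component: 31, 41, 51, 61, 71 → 81 (+10 each step).
Letter: j, l, n, p, r → t (letters move forward 2 places in the alphabet).
Combining the parts gives 81/t.

81/t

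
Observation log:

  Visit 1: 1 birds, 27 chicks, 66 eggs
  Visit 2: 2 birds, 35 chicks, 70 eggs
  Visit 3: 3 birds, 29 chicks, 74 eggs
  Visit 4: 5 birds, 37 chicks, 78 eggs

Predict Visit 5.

8 birds, 31 chicks, 82 eggs

Birds — each term is the sum of the two before it: 1, 2, 3, 5 → 8.
For the chicks, alternating steps +8, −6, +8, −6, …: 27, 35, 29, 37 → 31.
Eggs: +4 each step, so 66, 70, 74, 78 → 82.
Putting it together: 8 birds, 31 chicks, 82 eggs.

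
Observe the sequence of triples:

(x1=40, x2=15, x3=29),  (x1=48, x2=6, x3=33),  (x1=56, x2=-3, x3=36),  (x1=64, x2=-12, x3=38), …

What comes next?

(x1=72, x2=-21, x3=39)

X1: +8 each step, so 40, 48, 56, 64 → 72.
X2 — −9 each step: 15, 6, -3, -12 → -21.
For the x3, differences are 4, 3, 2, … (decreasing by 1 each time): 29, 33, 36, 38 → 39.
So the next triple is (x1=72, x2=-21, x3=39).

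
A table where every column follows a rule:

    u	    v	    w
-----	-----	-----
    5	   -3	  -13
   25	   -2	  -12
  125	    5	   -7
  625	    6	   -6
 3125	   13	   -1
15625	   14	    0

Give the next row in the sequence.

78125  21  5

Column u goes 5, 25, 125, 625, 3125, 15625 → 78125 (×5 each step).
Column v: alternating steps +1, +7, +1, +7, …, so -3, -2, 5, 6, 13, 14 → 21.
Column w goes -13, -12, -7, -6, -1, 0 → 5 (alternating steps +1, +5, +1, +5, …).
Putting it together: 78125  21  5.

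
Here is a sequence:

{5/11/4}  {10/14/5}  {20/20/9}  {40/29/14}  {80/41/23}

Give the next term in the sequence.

{160/56/37}

For the first slot, ×2 each step: 5, 10, 20, 40, 80 → 160.
Second slot goes 11, 14, 20, 29, 41 → 56 (differences are 3, 6, 9, … (increasing by 3 each time)).
Third slot: 4, 5, 9, 14, 23 → 37 (each term is the sum of the two before it).
Combining the parts gives {160/56/37}.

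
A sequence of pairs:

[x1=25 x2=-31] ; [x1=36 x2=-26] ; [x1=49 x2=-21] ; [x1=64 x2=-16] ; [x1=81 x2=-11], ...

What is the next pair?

[x1=100 x2=-6]

X1: perfect squares: 5², 6², 7², …, so 25, 36, 49, 64, 81 → 100.
X2 — +5 each step: -31, -26, -21, -16, -11 → -6.
Combining the parts gives [x1=100 x2=-6].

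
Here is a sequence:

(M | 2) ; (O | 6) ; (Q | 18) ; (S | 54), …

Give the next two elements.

(U | 162), (W | 486)

For the letter, letters move forward 2 places in the alphabet: M, O, Q, S → U → W.
Second value — ×3 each step: 2, 6, 18, 54 → 162 → 486.
So the next two elements are (U | 162) and (W | 486).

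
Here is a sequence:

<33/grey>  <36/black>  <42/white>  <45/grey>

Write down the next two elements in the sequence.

<51/black>, <54/white>

First value: alternating steps +3, +6, +3, +6, …; 33, 36, 42, 45 → 51 → 54.
Shade — repeats grey → black → white: grey, black, white, grey → black → white.
So the next two elements are <51/black> and <54/white>.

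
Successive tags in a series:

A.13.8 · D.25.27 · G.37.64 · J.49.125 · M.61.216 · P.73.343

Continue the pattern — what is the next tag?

S.85.512

For the letter, letters move forward 3 places in the alphabet: A, D, G, J, M, P → S.
For the second component, +12 each step: 13, 25, 37, 49, 61, 73 → 85.
Third component goes 8, 27, 64, 125, 216, 343 → 512 (perfect cubes: 2³, 3³, 4³, …).
So the next tag is S.85.512.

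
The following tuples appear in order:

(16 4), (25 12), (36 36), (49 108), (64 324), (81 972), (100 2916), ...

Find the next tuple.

First value — perfect squares: 4², 5², 6², …: 16, 25, 36, 49, 64, 81, 100 → 121.
Second value — ×3 each step: 4, 12, 36, 108, 324, 972, 2916 → 8748.
Combining the parts gives (121 8748).

(121 8748)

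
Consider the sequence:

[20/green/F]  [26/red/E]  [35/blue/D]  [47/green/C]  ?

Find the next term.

[62/red/B]

First entry: differences are 6, 9, 12, … (increasing by 3 each time), so 20, 26, 35, 47 → 62.
Colour goes green, red, blue, green → red (repeats green → red → blue).
Letter goes F, E, D, C → B (letters move back 1 place in the alphabet).
So the next term is [62/red/B].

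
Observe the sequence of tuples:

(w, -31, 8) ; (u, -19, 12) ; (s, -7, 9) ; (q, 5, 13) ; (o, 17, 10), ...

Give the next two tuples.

(m, 29, 14), (k, 41, 11)

Letter — letters move back 2 places in the alphabet: w, u, s, q, o → m → k.
Second entry goes -31, -19, -7, 5, 17 → 29 → 41 (+12 each step).
For the third entry, alternating steps +4, −3, +4, −3, …: 8, 12, 9, 13, 10 → 14 → 11.
Putting the parts together: (m, 29, 14) and then (k, 41, 11).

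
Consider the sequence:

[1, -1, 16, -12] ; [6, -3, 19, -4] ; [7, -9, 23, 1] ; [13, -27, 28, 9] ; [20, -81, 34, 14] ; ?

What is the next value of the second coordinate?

Second coordinate: ×3 each step; -1, -3, -9, -27, -81 → -243.

-243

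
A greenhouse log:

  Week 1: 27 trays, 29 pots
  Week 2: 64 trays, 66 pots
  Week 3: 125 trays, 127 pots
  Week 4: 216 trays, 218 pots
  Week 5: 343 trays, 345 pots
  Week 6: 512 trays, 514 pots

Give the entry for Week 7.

729 trays, 731 pots

Trays — perfect cubes: 3³, 4³, 5³, …: 27, 64, 125, 216, 343, 512 → 729.
For the pots, always 2 more than the trays: 29, 66, 127, 218, 345, 514 → 731.
So the next line is 729 trays, 731 pots.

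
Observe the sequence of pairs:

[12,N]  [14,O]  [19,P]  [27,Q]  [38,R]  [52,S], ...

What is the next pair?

For the first value, differences are 2, 5, 8, … (increasing by 3 each time): 12, 14, 19, 27, 38, 52 → 69.
Letter: N, O, P, Q, R, S → T (letters move forward 1 place in the alphabet).
So the next pair is [69,T].

[69,T]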